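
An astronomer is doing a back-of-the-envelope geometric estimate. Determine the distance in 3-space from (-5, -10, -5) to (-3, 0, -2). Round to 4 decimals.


3D distance between two points
P1 = (-5, -10, -5), P2 = (-3, 0, -2)
Formula: d = sqrt((x2-x1)^2 + (y2-y1)^2 + (z2-z1)^2)
dx = -3 - -5 = 2
dy = 0 - -10 = 10
dz = -2 - -5 = 3
dx^2 + dy^2 + dz^2 = 4 + 100 + 9 = 113
d = sqrt(113)
d = 10.6301
10.6301 units


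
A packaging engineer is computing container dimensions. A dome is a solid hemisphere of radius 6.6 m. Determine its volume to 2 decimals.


Shape: hemisphere (half of a sphere)
Radius r = 6.6 m
Formula: V = (1/2) * (4/3) * pi * r^3 = (2/3) * pi * r^3
r^3 = 287.496
(2/3) * 287.496 = 191.664
V = 191.664 * pi
V = 602.13
602.13 m^3


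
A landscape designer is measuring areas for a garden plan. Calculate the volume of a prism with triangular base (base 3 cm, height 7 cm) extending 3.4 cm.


Shape: triangular prism
Triangle base = 3 cm, triangle height = 7 cm, prism length L = 3.4 cm
Formula: V = (1/2 * b * h_tri) * L
Cross-section area = 0.5 * 3 * 7 = 10.5
V = 10.5 * 3.4
V = 35.7
35.7 cm^3


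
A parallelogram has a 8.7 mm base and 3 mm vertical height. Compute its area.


Shape: parallelogram
Base b = 8.7 mm, Height h = 3 mm
Formula: A = b * h
A = 8.7 * 3
A = 26.1
26.1 mm^2


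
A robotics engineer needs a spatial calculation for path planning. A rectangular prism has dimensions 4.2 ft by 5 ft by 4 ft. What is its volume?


Shape: rectangular prism
l = 4.2 ft, w = 5 ft, h = 4 ft
Formula: V = l * w * h
V = 4.2 * 5 * 4
V = 21 * 4
V = 84
84 ft^3


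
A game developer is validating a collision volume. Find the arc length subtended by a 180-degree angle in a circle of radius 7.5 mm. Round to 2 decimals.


Shape: circular arc
Radius r = 7.5 mm, Angle = 180 degrees
Formula: L = (angle/360) * 2 * pi * r
2 * pi * r = 15 * pi
L = (180/360) * 15 * pi
L = 7.5 * pi
L = 23.56
23.56 mm


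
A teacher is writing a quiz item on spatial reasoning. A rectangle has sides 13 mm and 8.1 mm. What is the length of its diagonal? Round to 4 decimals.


Shape: rectangle (diagonal via Pythagoras)
Sides: 13 mm and 8.1 mm
Formula: d = sqrt(l^2 + w^2)
l^2 = 169, w^2 = 65.61
l^2 + w^2 = 234.61
d = sqrt(234.61)
d = 15.317
15.317 mm


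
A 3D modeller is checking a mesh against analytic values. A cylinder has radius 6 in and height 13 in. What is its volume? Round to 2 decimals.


Shape: cylinder
Radius r = 6 in, Height h = 13 in
Formula: V = pi * r^2 * h
r^2 = 36
V = pi * 36 * 13
V = 468 * pi
V = 1470.27
1470.27 in^3


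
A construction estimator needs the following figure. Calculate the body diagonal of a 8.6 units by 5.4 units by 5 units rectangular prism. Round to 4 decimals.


Shape: rectangular box (space diagonal)
l = 8.6 units, w = 5.4 units, h = 5 units
Visualize: the diagonal of the base, then a right triangle with that diagonal and the height.
Formula: d = sqrt(l^2 + w^2 + h^2)
l^2 + w^2 + h^2 = 73.96 + 29.16 + 25 = 128.12
d = sqrt(128.12)
d = 11.319
11.319 units


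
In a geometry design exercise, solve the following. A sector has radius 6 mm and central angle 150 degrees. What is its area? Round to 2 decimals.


Shape: circular sector
Radius r = 6 mm, Angle = 150 degrees
Formula: A = (angle/360) * pi * r^2
r^2 = 36
Fraction of circle = 150/360
A = (150/360) * pi * 36
A = 15 * pi
A = 47.12
47.12 mm^2


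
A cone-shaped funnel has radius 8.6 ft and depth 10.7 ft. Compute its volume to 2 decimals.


Shape: cone
Radius r = 8.6 ft, Height h = 10.7 ft
Formula: V = (1/3) * pi * r^2 * h
r^2 = 73.96
pi * r^2 * h = pi * 73.96 * 10.7 = 791.372 * pi
V = 791.372 * pi / 3
V = 828.72
828.72 ft^3


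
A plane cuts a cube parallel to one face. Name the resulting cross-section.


Solid: cube
Cutting plane: parallel to one face
Visualize the intersection of the plane with the solid's surface.
The boundary of the cut region is a square.
square


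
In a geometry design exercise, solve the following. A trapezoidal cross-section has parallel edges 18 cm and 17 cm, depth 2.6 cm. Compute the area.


Shape: trapezoid
Parallel sides a = 18 cm, b = 17 cm; Height h = 2.6 cm
Formula: A = (a + b) * h / 2
a + b = 18 + 17 = 35
A = 35 * 2.6 / 2
A = 91 / 2
A = 45.5
45.5 cm^2


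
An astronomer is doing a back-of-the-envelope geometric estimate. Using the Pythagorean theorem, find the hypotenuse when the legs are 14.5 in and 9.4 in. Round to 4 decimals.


Shape: right triangle
Legs a = 14.5 in, b = 9.4 in
Formula: c = sqrt(a^2 + b^2)
a^2 = 210.25, b^2 = 88.36
a^2 + b^2 = 298.61
c = sqrt(298.61)
c = 17.2803
17.2803 in


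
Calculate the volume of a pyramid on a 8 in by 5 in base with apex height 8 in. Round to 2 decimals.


Shape: rectangular pyramid
Base: 8 in x 5 in, Height h = 8 in
Formula: V = (1/3) * base_area * h
base_area = 8 * 5 = 40
base_area * h = 40 * 8 = 320
V = 320 / 3
V = 106.67
106.67 in^3


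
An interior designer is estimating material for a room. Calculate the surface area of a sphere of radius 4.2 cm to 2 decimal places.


Shape: sphere
Radius r = 4.2 cm
Formula: SA = 4 * pi * r^2
r^2 = 17.64
SA = 4 * pi * 17.64
SA = 70.56 * pi
SA = 221.67
221.67 cm^2


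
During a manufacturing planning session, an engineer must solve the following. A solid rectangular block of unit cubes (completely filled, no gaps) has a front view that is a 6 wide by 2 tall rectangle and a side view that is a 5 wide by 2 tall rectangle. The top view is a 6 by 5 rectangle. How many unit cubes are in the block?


Orthographic views of a solid rectangular block:
Front view 6 x 2 -> length = 6, height = 2
Side view 5 x 2 -> width = 5, height = 2 (consistent)
Top view 6 x 5 -> confirms length = 6, width = 5
The block is 6 x 5 x 2.
Total unit cubes = 6 * 5 * 2 = 60
60 unit cubes


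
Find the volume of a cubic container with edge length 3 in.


Shape: cube
Side s = 3 in
Formula: V = s^3
V = 3 * 3 * 3
V = 9 * 3
V = 27
27 in^3


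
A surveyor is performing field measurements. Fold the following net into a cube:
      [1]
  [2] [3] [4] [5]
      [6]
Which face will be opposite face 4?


Net: cross layout. Take square 3 as the base (bottom).
Fold the four squares in the horizontal row up around 3: 2 -> left, 4 -> right, 5 wraps to the top.
Fold 1 and 6 up from 3: 1 -> back, 6 -> front.
Opposite pairs are therefore: (1, 6), (2, 4), (3, 5).
Face 4 is opposite face 2.
face 2


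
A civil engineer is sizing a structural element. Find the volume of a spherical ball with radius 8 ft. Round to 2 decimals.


Shape: sphere
Radius r = 8 ft
Formula: V = (4/3) * pi * r^3
r^3 = 512
(4/3) * 512 = 682.666667
V = 682.666667 * pi
V = 2144.66
2144.66 ft^3


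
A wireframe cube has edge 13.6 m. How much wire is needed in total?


Shape: cube
Side s = 13.6 m
A cube has 12 edges, all equal.
Formula: total edge length = 12 * s
Total = 12 * 13.6
Total = 163.2
163.2 m


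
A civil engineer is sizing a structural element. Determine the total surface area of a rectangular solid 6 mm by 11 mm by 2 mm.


Shape: rectangular prism
l = 6 mm, w = 11 mm, h = 2 mm
Formula: SA = 2(lw + lh + wh)
lw = 66, lh = 12, wh = 22
lw + lh + wh = 100
SA = 2 * 100
SA = 200
200 mm^2


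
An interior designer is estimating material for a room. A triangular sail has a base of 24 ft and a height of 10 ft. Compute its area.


Shape: triangle
Base b = 24 ft, Height h = 10 ft
Formula: A = (1/2) * b * h
A = 0.5 * 24 * 10
A = 0.5 * 240
A = 120
120 ft^2


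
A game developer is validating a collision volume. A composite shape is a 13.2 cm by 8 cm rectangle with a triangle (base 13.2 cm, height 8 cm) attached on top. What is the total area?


Composite shape: rectangle + triangle
Rectangle area = 13.2 * 8 = 105.6
Triangle area = 0.5 * 13.2 * 8 = 52.8
Total = 105.6 + 52.8
Total = 158.4
158.4 cm^2


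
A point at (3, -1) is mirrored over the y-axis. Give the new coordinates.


Transformation: reflection
Original point: (3, -1)
Rule for reflection over the y-axis: (x, y) -> (-x, y)
Apply: (3, -1) -> (-3, -1)
(-3, -1)


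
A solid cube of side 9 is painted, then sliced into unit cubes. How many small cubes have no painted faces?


Large cube: 9 x 9 x 9, cut into unit cubes.
n = 9, so n - 2 = 7
Unpainted cubes form the interior (n - 2)^3 block.
(n - 2)^3 = 7^3 = 343
343 unit cubes


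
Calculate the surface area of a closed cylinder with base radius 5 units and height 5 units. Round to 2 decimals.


Shape: closed cylinder
Radius r = 5 units, Height h = 5 units
Formula: SA = 2*pi*r^2 + 2*pi*r*h = 2*pi*r*(r + h)
r + h = 10
2 * r * (r + h) = 2 * 5 * 10 = 100
SA = 100 * pi
SA = 314.16
314.16 units^2


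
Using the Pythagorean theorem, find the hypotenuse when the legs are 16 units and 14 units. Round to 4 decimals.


Shape: right triangle
Legs a = 16 units, b = 14 units
Formula: c = sqrt(a^2 + b^2)
a^2 = 256, b^2 = 196
a^2 + b^2 = 452
c = sqrt(452)
c = 21.2603
21.2603 units


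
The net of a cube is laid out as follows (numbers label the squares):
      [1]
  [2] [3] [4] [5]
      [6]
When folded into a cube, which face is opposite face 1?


Net: cross layout. Take square 3 as the base (bottom).
Fold the four squares in the horizontal row up around 3: 2 -> left, 4 -> right, 5 wraps to the top.
Fold 1 and 6 up from 3: 1 -> back, 6 -> front.
Opposite pairs are therefore: (1, 6), (2, 4), (3, 5).
Face 1 is opposite face 6.
face 6


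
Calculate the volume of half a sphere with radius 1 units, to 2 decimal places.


Shape: hemisphere (half of a sphere)
Radius r = 1 units
Formula: V = (1/2) * (4/3) * pi * r^3 = (2/3) * pi * r^3
r^3 = 1
(2/3) * 1 = 0.666667
V = 0.666667 * pi
V = 2.09
2.09 units^3


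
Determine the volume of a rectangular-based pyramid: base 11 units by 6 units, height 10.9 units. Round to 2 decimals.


Shape: rectangular pyramid
Base: 11 units x 6 units, Height h = 10.9 units
Formula: V = (1/3) * base_area * h
base_area = 11 * 6 = 66
base_area * h = 66 * 10.9 = 719.4
V = 719.4 / 3
V = 239.8
239.8 units^3


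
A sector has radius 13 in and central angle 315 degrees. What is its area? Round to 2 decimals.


Shape: circular sector
Radius r = 13 in, Angle = 315 degrees
Formula: A = (angle/360) * pi * r^2
r^2 = 169
Fraction of circle = 315/360
A = (315/360) * pi * 169
A = 147.875 * pi
A = 464.56
464.56 in^2


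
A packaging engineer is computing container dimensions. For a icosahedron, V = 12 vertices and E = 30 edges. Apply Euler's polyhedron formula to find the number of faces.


Polyhedron: icosahedron
Euler's formula for convex polyhedra: V - E + F = 2
Given: V = 12 vertices and E = 30 edges
Solve for F:
F = 2 + E - V = 2 + 30 - 12 = 20
20 faces


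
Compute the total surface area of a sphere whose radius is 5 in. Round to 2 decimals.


Shape: sphere
Radius r = 5 in
Formula: SA = 4 * pi * r^2
r^2 = 25
SA = 4 * pi * 25
SA = 100 * pi
SA = 314.16
314.16 in^2


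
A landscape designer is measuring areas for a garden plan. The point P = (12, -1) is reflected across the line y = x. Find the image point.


Transformation: reflection
Original point: (12, -1)
Rule for reflection over y = x: (x, y) -> (y, x)
Apply: (12, -1) -> (-1, 12)
(-1, 12)


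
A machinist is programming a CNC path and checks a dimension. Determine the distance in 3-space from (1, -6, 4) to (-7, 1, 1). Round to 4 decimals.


3D distance between two points
P1 = (1, -6, 4), P2 = (-7, 1, 1)
Formula: d = sqrt((x2-x1)^2 + (y2-y1)^2 + (z2-z1)^2)
dx = -7 - 1 = -8
dy = 1 - -6 = 7
dz = 1 - 4 = -3
dx^2 + dy^2 + dz^2 = 64 + 49 + 9 = 122
d = sqrt(122)
d = 11.0454
11.0454 units


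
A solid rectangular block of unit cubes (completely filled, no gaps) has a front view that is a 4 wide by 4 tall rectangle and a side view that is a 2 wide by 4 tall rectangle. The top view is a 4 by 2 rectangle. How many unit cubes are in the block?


Orthographic views of a solid rectangular block:
Front view 4 x 4 -> length = 4, height = 4
Side view 2 x 4 -> width = 2, height = 4 (consistent)
Top view 4 x 2 -> confirms length = 4, width = 2
The block is 4 x 2 x 4.
Total unit cubes = 4 * 2 * 4 = 32
32 unit cubes


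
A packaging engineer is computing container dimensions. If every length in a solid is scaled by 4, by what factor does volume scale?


Linear scale factor k = 4
Rule: under a linear scaling by k, volumes scale by k^3.
k^3 = 4 * 4 * 4
k^3 = 16 * 4
k^3 = 64
Volume scales by a factor of 64.
64 (dimensionless)


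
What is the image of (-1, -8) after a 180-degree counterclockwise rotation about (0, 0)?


Transformation: rotation about the origin
Original point: (-1, -8)
Rule for 180 deg: (x, y) -> (-x, -y)
Apply: (-1, -8) -> (1, 8)
(1, 8)


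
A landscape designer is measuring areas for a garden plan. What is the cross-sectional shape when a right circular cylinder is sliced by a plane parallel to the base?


Solid: right circular cylinder
Cutting plane: parallel to the base
Visualize the intersection of the plane with the solid's surface.
The boundary of the cut region is a circle.
circle


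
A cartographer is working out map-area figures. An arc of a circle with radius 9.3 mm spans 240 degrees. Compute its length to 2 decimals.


Shape: circular arc
Radius r = 9.3 mm, Angle = 240 degrees
Formula: L = (angle/360) * 2 * pi * r
2 * pi * r = 18.6 * pi
L = (240/360) * 18.6 * pi
L = 12.4 * pi
L = 38.96
38.96 mm


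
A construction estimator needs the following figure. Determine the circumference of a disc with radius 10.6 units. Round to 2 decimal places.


Shape: circle
Radius r = 10.6 units
Formula: C = 2 * pi * r
C = 2 * pi * 10.6
C = 21.2 * pi
C = 66.6
66.6 units


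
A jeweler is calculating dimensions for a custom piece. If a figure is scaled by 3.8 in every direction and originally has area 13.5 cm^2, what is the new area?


Linear scale factor k = 3.8
Original area = 13.5 cm^2
Rule: under a linear scaling by k, areas scale by k^2.
k^2 = 3.8^2 = 14.44
New area = 13.5 * 14.44
New area = 194.94
194.94 cm^2


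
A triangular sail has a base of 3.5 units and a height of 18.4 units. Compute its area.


Shape: triangle
Base b = 3.5 units, Height h = 18.4 units
Formula: A = (1/2) * b * h
A = 0.5 * 3.5 * 18.4
A = 0.5 * 64.4
A = 32.2
32.2 units^2


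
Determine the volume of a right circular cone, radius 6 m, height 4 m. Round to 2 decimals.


Shape: cone
Radius r = 6 m, Height h = 4 m
Formula: V = (1/3) * pi * r^2 * h
r^2 = 36
pi * r^2 * h = pi * 36 * 4 = 144 * pi
V = 144 * pi / 3
V = 150.8
150.8 m^3


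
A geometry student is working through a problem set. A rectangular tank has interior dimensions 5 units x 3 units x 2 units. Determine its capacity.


Shape: rectangular prism
l = 5 units, w = 3 units, h = 2 units
Formula: V = l * w * h
V = 5 * 3 * 2
V = 15 * 2
V = 30
30 units^3


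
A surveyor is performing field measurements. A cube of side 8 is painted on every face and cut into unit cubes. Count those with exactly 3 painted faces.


Large cube: 8 x 8 x 8, cut into unit cubes.
Cubes with 3 painted faces are at the corners. A cube always has 8 corners.
Count = 8
8 unit cubes


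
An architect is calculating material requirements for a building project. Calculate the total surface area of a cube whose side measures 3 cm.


Shape: cube
Side s = 3 cm
A cube has 6 square faces.
Formula: SA = 6 * s^2
s^2 = 9
SA = 6 * 9
SA = 54
54 cm^2


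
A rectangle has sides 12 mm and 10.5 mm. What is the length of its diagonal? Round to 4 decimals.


Shape: rectangle (diagonal via Pythagoras)
Sides: 12 mm and 10.5 mm
Formula: d = sqrt(l^2 + w^2)
l^2 = 144, w^2 = 110.25
l^2 + w^2 = 254.25
d = sqrt(254.25)
d = 15.9452
15.9452 mm


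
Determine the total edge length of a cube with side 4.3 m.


Shape: cube
Side s = 4.3 m
A cube has 12 edges, all equal.
Formula: total edge length = 12 * s
Total = 12 * 4.3
Total = 51.6
51.6 m


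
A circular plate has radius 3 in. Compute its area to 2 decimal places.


Shape: circle
Radius r = 3 in
Formula: A = pi * r^2
r^2 = 3^2 = 9
A = pi * 9
A = 28.27
28.27 in^2


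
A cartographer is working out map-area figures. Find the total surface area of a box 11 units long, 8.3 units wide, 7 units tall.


Shape: rectangular prism
l = 11 units, w = 8.3 units, h = 7 units
Formula: SA = 2(lw + lh + wh)
lw = 91.3, lh = 77, wh = 58.1
lw + lh + wh = 226.4
SA = 2 * 226.4
SA = 452.8
452.8 units^2


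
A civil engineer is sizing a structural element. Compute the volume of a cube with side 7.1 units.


Shape: cube
Side s = 7.1 units
Formula: V = s^3
V = 7.1 * 7.1 * 7.1
V = 50.41 * 7.1
V = 357.911
357.911 units^3


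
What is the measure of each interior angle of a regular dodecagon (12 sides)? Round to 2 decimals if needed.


Shape: regular dodecagon (12 sides)
Formula: interior angle = (n - 2) * 180 / n
(n - 2) = 10
(n - 2) * 180 = 1800
angle = 1800 / 12
angle = 150
150 degrees


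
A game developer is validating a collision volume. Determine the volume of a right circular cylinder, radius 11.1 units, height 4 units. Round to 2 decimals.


Shape: cylinder
Radius r = 11.1 units, Height h = 4 units
Formula: V = pi * r^2 * h
r^2 = 123.21
V = pi * 123.21 * 4
V = 492.84 * pi
V = 1548.3
1548.3 units^3


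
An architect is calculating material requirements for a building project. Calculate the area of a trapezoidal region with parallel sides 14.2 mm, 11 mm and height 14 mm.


Shape: trapezoid
Parallel sides a = 14.2 mm, b = 11 mm; Height h = 14 mm
Formula: A = (a + b) * h / 2
a + b = 14.2 + 11 = 25.2
A = 25.2 * 14 / 2
A = 352.8 / 2
A = 176.4
176.4 mm^2


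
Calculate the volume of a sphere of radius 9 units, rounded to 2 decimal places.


Shape: sphere
Radius r = 9 units
Formula: V = (4/3) * pi * r^3
r^3 = 729
(4/3) * 729 = 972
V = 972 * pi
V = 3053.63
3053.63 units^3


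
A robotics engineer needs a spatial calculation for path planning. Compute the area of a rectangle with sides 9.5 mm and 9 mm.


Shape: rectangle
Length l = 9.5 mm, Width w = 9 mm
Formula: A = l * w
A = 9.5 * 9
A = 85.5
85.5 mm^2


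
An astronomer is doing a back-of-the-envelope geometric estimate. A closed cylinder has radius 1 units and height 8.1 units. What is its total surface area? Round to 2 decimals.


Shape: closed cylinder
Radius r = 1 units, Height h = 8.1 units
Formula: SA = 2*pi*r^2 + 2*pi*r*h = 2*pi*r*(r + h)
r + h = 9.1
2 * r * (r + h) = 2 * 1 * 9.1 = 18.2
SA = 18.2 * pi
SA = 57.18
57.18 units^2


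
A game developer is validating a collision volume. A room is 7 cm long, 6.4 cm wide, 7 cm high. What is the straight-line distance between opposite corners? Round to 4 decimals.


Shape: rectangular box (space diagonal)
l = 7 cm, w = 6.4 cm, h = 7 cm
Visualize: the diagonal of the base, then a right triangle with that diagonal and the height.
Formula: d = sqrt(l^2 + w^2 + h^2)
l^2 + w^2 + h^2 = 49 + 40.96 + 49 = 138.96
d = sqrt(138.96)
d = 11.7881
11.7881 cm


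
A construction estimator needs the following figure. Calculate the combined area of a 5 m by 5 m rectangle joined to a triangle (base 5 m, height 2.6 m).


Composite shape: rectangle + triangle
Rectangle area = 5 * 5 = 25
Triangle area = 0.5 * 5 * 2.6 = 6.5
Total = 25 + 6.5
Total = 31.5
31.5 m^2


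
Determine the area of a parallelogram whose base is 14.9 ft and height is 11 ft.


Shape: parallelogram
Base b = 14.9 ft, Height h = 11 ft
Formula: A = b * h
A = 14.9 * 11
A = 163.9
163.9 ft^2


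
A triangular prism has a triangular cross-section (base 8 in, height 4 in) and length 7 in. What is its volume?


Shape: triangular prism
Triangle base = 8 in, triangle height = 4 in, prism length L = 7 in
Formula: V = (1/2 * b * h_tri) * L
Cross-section area = 0.5 * 8 * 4 = 16
V = 16 * 7
V = 112
112 in^3


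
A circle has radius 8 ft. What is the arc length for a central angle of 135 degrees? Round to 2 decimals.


Shape: circular arc
Radius r = 8 ft, Angle = 135 degrees
Formula: L = (angle/360) * 2 * pi * r
2 * pi * r = 16 * pi
L = (135/360) * 16 * pi
L = 6 * pi
L = 18.85
18.85 ft


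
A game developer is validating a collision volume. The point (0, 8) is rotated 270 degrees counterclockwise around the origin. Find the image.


Transformation: rotation about the origin
Original point: (0, 8)
Rule for 270 deg counterclockwise: (x, y) -> (y, -x)
Apply: (0, 8) -> (8, 0)
(8, 0)


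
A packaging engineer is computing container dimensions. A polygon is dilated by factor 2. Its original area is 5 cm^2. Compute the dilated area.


Linear scale factor k = 2
Original area = 5 cm^2
Rule: under a linear scaling by k, areas scale by k^2.
k^2 = 2^2 = 4
New area = 5 * 4
New area = 20
20 cm^2


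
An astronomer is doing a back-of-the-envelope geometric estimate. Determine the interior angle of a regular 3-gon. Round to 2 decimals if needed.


Shape: regular triangle (3 sides)
Formula: interior angle = (n - 2) * 180 / n
(n - 2) = 1
(n - 2) * 180 = 180
angle = 180 / 3
angle = 60
60 degrees


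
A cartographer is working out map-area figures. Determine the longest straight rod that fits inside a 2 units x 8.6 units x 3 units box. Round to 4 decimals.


Shape: rectangular box (space diagonal)
l = 2 units, w = 8.6 units, h = 3 units
Visualize: the diagonal of the base, then a right triangle with that diagonal and the height.
Formula: d = sqrt(l^2 + w^2 + h^2)
l^2 + w^2 + h^2 = 4 + 73.96 + 9 = 86.96
d = sqrt(86.96)
d = 9.3252
9.3252 units


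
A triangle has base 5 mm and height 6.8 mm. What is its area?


Shape: triangle
Base b = 5 mm, Height h = 6.8 mm
Formula: A = (1/2) * b * h
A = 0.5 * 5 * 6.8
A = 0.5 * 34
A = 17
17 mm^2


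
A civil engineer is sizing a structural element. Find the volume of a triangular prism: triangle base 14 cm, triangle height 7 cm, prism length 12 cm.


Shape: triangular prism
Triangle base = 14 cm, triangle height = 7 cm, prism length L = 12 cm
Formula: V = (1/2 * b * h_tri) * L
Cross-section area = 0.5 * 14 * 7 = 49
V = 49 * 12
V = 588
588 cm^3


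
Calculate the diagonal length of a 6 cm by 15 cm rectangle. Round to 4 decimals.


Shape: rectangle (diagonal via Pythagoras)
Sides: 6 cm and 15 cm
Formula: d = sqrt(l^2 + w^2)
l^2 = 36, w^2 = 225
l^2 + w^2 = 261
d = sqrt(261)
d = 16.1555
16.1555 cm


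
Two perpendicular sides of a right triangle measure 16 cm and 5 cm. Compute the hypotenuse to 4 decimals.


Shape: right triangle
Legs a = 16 cm, b = 5 cm
Formula: c = sqrt(a^2 + b^2)
a^2 = 256, b^2 = 25
a^2 + b^2 = 281
c = sqrt(281)
c = 16.7631
16.7631 cm


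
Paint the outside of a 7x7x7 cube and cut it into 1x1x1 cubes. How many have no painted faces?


Large cube: 7 x 7 x 7, cut into unit cubes.
n = 7, so n - 2 = 5
Unpainted cubes form the interior (n - 2)^3 block.
(n - 2)^3 = 5^3 = 125
125 unit cubes


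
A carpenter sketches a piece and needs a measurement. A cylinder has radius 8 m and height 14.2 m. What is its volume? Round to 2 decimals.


Shape: cylinder
Radius r = 8 m, Height h = 14.2 m
Formula: V = pi * r^2 * h
r^2 = 64
V = pi * 64 * 14.2
V = 908.8 * pi
V = 2855.08
2855.08 m^3


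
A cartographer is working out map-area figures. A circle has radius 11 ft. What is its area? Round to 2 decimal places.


Shape: circle
Radius r = 11 ft
Formula: A = pi * r^2
r^2 = 11^2 = 121
A = pi * 121
A = 380.13
380.13 ft^2


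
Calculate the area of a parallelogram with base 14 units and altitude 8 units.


Shape: parallelogram
Base b = 14 units, Height h = 8 units
Formula: A = b * h
A = 14 * 8
A = 112
112 units^2


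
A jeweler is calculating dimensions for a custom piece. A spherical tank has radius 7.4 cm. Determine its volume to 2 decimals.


Shape: sphere
Radius r = 7.4 cm
Formula: V = (4/3) * pi * r^3
r^3 = 405.224
(4/3) * 405.224 = 540.298667
V = 540.298667 * pi
V = 1697.4
1697.4 cm^3


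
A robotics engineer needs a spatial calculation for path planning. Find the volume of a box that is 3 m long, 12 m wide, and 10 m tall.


Shape: rectangular prism
l = 3 m, w = 12 m, h = 10 m
Formula: V = l * w * h
V = 3 * 12 * 10
V = 36 * 10
V = 360
360 m^3


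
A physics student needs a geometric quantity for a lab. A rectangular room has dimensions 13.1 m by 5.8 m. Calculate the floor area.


Shape: rectangle
Length l = 13.1 m, Width w = 5.8 m
Formula: A = l * w
A = 13.1 * 5.8
A = 75.98
75.98 m^2


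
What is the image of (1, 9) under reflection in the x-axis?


Transformation: reflection
Original point: (1, 9)
Rule for reflection over the x-axis: (x, y) -> (x, -y)
Apply: (1, 9) -> (1, -9)
(1, -9)


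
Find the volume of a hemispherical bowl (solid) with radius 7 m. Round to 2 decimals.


Shape: hemisphere (half of a sphere)
Radius r = 7 m
Formula: V = (1/2) * (4/3) * pi * r^3 = (2/3) * pi * r^3
r^3 = 343
(2/3) * 343 = 228.666667
V = 228.666667 * pi
V = 718.38
718.38 m^3


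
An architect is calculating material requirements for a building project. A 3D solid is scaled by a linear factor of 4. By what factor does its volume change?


Linear scale factor k = 4
Rule: under a linear scaling by k, volumes scale by k^3.
k^3 = 4 * 4 * 4
k^3 = 16 * 4
k^3 = 64
Volume scales by a factor of 64.
64 (dimensionless)


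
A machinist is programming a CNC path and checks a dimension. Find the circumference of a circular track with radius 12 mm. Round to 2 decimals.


Shape: circle
Radius r = 12 mm
Formula: C = 2 * pi * r
C = 2 * pi * 12
C = 24 * pi
C = 75.4
75.4 mm


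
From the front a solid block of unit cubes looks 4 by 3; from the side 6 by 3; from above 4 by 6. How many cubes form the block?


Orthographic views of a solid rectangular block:
Front view 4 x 3 -> length = 4, height = 3
Side view 6 x 3 -> width = 6, height = 3 (consistent)
Top view 4 x 6 -> confirms length = 4, width = 6
The block is 4 x 6 x 3.
Total unit cubes = 4 * 6 * 3 = 72
72 unit cubes


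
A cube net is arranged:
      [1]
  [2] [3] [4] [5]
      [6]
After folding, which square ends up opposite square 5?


Net: cross layout. Take square 3 as the base (bottom).
Fold the four squares in the horizontal row up around 3: 2 -> left, 4 -> right, 5 wraps to the top.
Fold 1 and 6 up from 3: 1 -> back, 6 -> front.
Opposite pairs are therefore: (1, 6), (2, 4), (3, 5).
Face 5 is opposite face 3.
face 3


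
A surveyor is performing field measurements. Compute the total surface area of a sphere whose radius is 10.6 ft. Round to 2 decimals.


Shape: sphere
Radius r = 10.6 ft
Formula: SA = 4 * pi * r^2
r^2 = 112.36
SA = 4 * pi * 112.36
SA = 449.44 * pi
SA = 1411.96
1411.96 ft^2


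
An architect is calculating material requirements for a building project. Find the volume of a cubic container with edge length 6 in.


Shape: cube
Side s = 6 in
Formula: V = s^3
V = 6 * 6 * 6
V = 36 * 6
V = 216
216 in^3


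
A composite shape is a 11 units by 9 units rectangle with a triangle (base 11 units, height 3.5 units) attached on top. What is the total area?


Composite shape: rectangle + triangle
Rectangle area = 11 * 9 = 99
Triangle area = 0.5 * 11 * 3.5 = 19.25
Total = 99 + 19.25
Total = 118.25
118.25 units^2


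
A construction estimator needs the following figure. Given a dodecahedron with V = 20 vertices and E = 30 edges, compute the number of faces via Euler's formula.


Polyhedron: dodecahedron
Euler's formula for convex polyhedra: V - E + F = 2
Given: V = 20 vertices and E = 30 edges
Solve for F:
F = 2 + E - V = 2 + 30 - 20 = 12
12 faces


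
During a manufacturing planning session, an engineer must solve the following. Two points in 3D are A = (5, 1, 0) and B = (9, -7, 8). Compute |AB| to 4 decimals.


3D distance between two points
P1 = (5, 1, 0), P2 = (9, -7, 8)
Formula: d = sqrt((x2-x1)^2 + (y2-y1)^2 + (z2-z1)^2)
dx = 9 - 5 = 4
dy = -7 - 1 = -8
dz = 8 - 0 = 8
dx^2 + dy^2 + dz^2 = 16 + 64 + 64 = 144
d = sqrt(144)
d = 12.0
12 units


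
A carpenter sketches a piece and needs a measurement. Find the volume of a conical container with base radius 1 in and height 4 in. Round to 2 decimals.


Shape: cone
Radius r = 1 in, Height h = 4 in
Formula: V = (1/3) * pi * r^2 * h
r^2 = 1
pi * r^2 * h = pi * 1 * 4 = 4 * pi
V = 4 * pi / 3
V = 4.19
4.19 in^3


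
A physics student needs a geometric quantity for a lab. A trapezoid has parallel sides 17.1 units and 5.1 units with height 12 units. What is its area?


Shape: trapezoid
Parallel sides a = 17.1 units, b = 5.1 units; Height h = 12 units
Formula: A = (a + b) * h / 2
a + b = 17.1 + 5.1 = 22.2
A = 22.2 * 12 / 2
A = 266.4 / 2
A = 133.2
133.2 units^2


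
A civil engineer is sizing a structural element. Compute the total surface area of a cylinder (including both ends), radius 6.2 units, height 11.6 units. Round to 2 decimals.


Shape: closed cylinder
Radius r = 6.2 units, Height h = 11.6 units
Formula: SA = 2*pi*r^2 + 2*pi*r*h = 2*pi*r*(r + h)
r + h = 17.8
2 * r * (r + h) = 2 * 6.2 * 17.8 = 220.72
SA = 220.72 * pi
SA = 693.41
693.41 units^2


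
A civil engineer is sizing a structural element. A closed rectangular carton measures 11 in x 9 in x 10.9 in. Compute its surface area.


Shape: rectangular prism
l = 11 in, w = 9 in, h = 10.9 in
Formula: SA = 2(lw + lh + wh)
lw = 99, lh = 119.9, wh = 98.1
lw + lh + wh = 317
SA = 2 * 317
SA = 634
634 in^2


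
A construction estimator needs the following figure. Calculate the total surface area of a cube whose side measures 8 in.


Shape: cube
Side s = 8 in
A cube has 6 square faces.
Formula: SA = 6 * s^2
s^2 = 64
SA = 6 * 64
SA = 384
384 in^2


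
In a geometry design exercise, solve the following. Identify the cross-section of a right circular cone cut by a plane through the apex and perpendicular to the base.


Solid: right circular cone
Cutting plane: through the apex and perpendicular to the base
Visualize the intersection of the plane with the solid's surface.
The boundary of the cut region is a isosceles triangle.
isosceles triangle


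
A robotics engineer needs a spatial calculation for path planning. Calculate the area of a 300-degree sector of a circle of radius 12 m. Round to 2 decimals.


Shape: circular sector
Radius r = 12 m, Angle = 300 degrees
Formula: A = (angle/360) * pi * r^2
r^2 = 144
Fraction of circle = 300/360
A = (300/360) * pi * 144
A = 120 * pi
A = 376.99
376.99 m^2


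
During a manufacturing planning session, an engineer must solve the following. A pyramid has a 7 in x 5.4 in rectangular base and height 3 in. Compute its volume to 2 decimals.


Shape: rectangular pyramid
Base: 7 in x 5.4 in, Height h = 3 in
Formula: V = (1/3) * base_area * h
base_area = 7 * 5.4 = 37.8
base_area * h = 37.8 * 3 = 113.4
V = 113.4 / 3
V = 37.8
37.8 in^3


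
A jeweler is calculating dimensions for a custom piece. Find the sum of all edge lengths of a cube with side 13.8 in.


Shape: cube
Side s = 13.8 in
A cube has 12 edges, all equal.
Formula: total edge length = 12 * s
Total = 12 * 13.8
Total = 165.6
165.6 in


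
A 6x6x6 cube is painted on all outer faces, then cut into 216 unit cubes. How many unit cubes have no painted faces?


Large cube: 6 x 6 x 6, cut into unit cubes.
n = 6, so n - 2 = 4
Unpainted cubes form the interior (n - 2)^3 block.
(n - 2)^3 = 4^3 = 64
64 unit cubes


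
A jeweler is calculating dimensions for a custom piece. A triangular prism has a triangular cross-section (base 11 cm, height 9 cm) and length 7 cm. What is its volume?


Shape: triangular prism
Triangle base = 11 cm, triangle height = 9 cm, prism length L = 7 cm
Formula: V = (1/2 * b * h_tri) * L
Cross-section area = 0.5 * 11 * 9 = 49.5
V = 49.5 * 7
V = 346.5
346.5 cm^3


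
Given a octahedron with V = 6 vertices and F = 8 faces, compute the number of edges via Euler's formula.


Polyhedron: octahedron
Euler's formula for convex polyhedra: V - E + F = 2
Given: V = 6 vertices and F = 8 faces
Solve for E:
E = V + F - 2 = 6 + 8 - 2 = 12
12 edges


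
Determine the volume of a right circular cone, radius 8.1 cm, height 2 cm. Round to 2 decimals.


Shape: cone
Radius r = 8.1 cm, Height h = 2 cm
Formula: V = (1/3) * pi * r^2 * h
r^2 = 65.61
pi * r^2 * h = pi * 65.61 * 2 = 131.22 * pi
V = 131.22 * pi / 3
V = 137.41
137.41 cm^3


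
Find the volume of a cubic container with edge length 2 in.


Shape: cube
Side s = 2 in
Formula: V = s^3
V = 2 * 2 * 2
V = 4 * 2
V = 8
8 in^3


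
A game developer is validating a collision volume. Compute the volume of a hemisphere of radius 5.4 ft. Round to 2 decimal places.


Shape: hemisphere (half of a sphere)
Radius r = 5.4 ft
Formula: V = (1/2) * (4/3) * pi * r^3 = (2/3) * pi * r^3
r^3 = 157.464
(2/3) * 157.464 = 104.976
V = 104.976 * pi
V = 329.79
329.79 ft^3


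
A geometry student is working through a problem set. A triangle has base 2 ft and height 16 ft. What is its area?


Shape: triangle
Base b = 2 ft, Height h = 16 ft
Formula: A = (1/2) * b * h
A = 0.5 * 2 * 16
A = 0.5 * 32
A = 16
16 ft^2


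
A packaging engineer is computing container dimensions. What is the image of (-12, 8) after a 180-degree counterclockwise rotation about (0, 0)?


Transformation: rotation about the origin
Original point: (-12, 8)
Rule for 180 deg: (x, y) -> (-x, -y)
Apply: (-12, 8) -> (12, -8)
(12, -8)


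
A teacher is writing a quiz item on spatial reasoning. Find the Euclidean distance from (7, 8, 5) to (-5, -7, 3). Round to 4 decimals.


3D distance between two points
P1 = (7, 8, 5), P2 = (-5, -7, 3)
Formula: d = sqrt((x2-x1)^2 + (y2-y1)^2 + (z2-z1)^2)
dx = -5 - 7 = -12
dy = -7 - 8 = -15
dz = 3 - 5 = -2
dx^2 + dy^2 + dz^2 = 144 + 225 + 4 = 373
d = sqrt(373)
d = 19.3132
19.3132 units


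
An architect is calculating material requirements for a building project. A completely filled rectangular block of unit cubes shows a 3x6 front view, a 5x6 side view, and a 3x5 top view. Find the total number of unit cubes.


Orthographic views of a solid rectangular block:
Front view 3 x 6 -> length = 3, height = 6
Side view 5 x 6 -> width = 5, height = 6 (consistent)
Top view 3 x 5 -> confirms length = 3, width = 5
The block is 3 x 5 x 6.
Total unit cubes = 3 * 5 * 6 = 90
90 unit cubes


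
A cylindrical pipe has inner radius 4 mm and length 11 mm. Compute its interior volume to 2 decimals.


Shape: cylinder
Radius r = 4 mm, Height h = 11 mm
Formula: V = pi * r^2 * h
r^2 = 16
V = pi * 16 * 11
V = 176 * pi
V = 552.92
552.92 mm^3


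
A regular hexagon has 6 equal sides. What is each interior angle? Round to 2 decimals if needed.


Shape: regular hexagon (6 sides)
Formula: interior angle = (n - 2) * 180 / n
(n - 2) = 4
(n - 2) * 180 = 720
angle = 720 / 6
angle = 120
120 degrees


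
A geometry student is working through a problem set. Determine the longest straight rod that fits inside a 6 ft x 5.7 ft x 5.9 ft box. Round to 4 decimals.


Shape: rectangular box (space diagonal)
l = 6 ft, w = 5.7 ft, h = 5.9 ft
Visualize: the diagonal of the base, then a right triangle with that diagonal and the height.
Formula: d = sqrt(l^2 + w^2 + h^2)
l^2 + w^2 + h^2 = 36 + 32.49 + 34.81 = 103.3
d = sqrt(103.3)
d = 10.1637
10.1637 ft


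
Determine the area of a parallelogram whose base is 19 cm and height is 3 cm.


Shape: parallelogram
Base b = 19 cm, Height h = 3 cm
Formula: A = b * h
A = 19 * 3
A = 57
57 cm^2


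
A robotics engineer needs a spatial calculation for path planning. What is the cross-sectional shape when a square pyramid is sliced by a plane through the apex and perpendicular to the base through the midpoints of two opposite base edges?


Solid: square pyramid
Cutting plane: through the apex and perpendicular to the base through the midpoints of two opposite base edges
Visualize the intersection of the plane with the solid's surface.
The boundary of the cut region is a isosceles triangle.
isosceles triangle


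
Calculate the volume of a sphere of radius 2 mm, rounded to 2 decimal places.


Shape: sphere
Radius r = 2 mm
Formula: V = (4/3) * pi * r^3
r^3 = 8
(4/3) * 8 = 10.666667
V = 10.666667 * pi
V = 33.51
33.51 mm^3


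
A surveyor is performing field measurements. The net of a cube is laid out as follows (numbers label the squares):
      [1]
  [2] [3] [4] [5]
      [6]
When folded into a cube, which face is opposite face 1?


Net: cross layout. Take square 3 as the base (bottom).
Fold the four squares in the horizontal row up around 3: 2 -> left, 4 -> right, 5 wraps to the top.
Fold 1 and 6 up from 3: 1 -> back, 6 -> front.
Opposite pairs are therefore: (1, 6), (2, 4), (3, 5).
Face 1 is opposite face 6.
face 6


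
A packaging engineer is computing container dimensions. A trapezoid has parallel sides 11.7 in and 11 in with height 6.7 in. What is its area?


Shape: trapezoid
Parallel sides a = 11.7 in, b = 11 in; Height h = 6.7 in
Formula: A = (a + b) * h / 2
a + b = 11.7 + 11 = 22.7
A = 22.7 * 6.7 / 2
A = 152.09 / 2
A = 76.045
76.045 in^2


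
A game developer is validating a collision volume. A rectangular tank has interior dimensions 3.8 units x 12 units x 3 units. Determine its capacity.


Shape: rectangular prism
l = 3.8 units, w = 12 units, h = 3 units
Formula: V = l * w * h
V = 3.8 * 12 * 3
V = 45.6 * 3
V = 136.8
136.8 units^3


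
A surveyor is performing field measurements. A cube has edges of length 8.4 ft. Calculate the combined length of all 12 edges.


Shape: cube
Side s = 8.4 ft
A cube has 12 edges, all equal.
Formula: total edge length = 12 * s
Total = 12 * 8.4
Total = 100.8
100.8 ft


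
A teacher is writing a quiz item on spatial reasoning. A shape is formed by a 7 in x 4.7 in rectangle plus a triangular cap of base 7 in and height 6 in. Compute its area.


Composite shape: rectangle + triangle
Rectangle area = 7 * 4.7 = 32.9
Triangle area = 0.5 * 7 * 6 = 21
Total = 32.9 + 21
Total = 53.9
53.9 in^2


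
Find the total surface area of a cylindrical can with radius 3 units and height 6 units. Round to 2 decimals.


Shape: closed cylinder
Radius r = 3 units, Height h = 6 units
Formula: SA = 2*pi*r^2 + 2*pi*r*h = 2*pi*r*(r + h)
r + h = 9
2 * r * (r + h) = 2 * 3 * 9 = 54
SA = 54 * pi
SA = 169.65
169.65 units^2


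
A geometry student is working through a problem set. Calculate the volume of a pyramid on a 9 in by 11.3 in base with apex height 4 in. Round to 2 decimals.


Shape: rectangular pyramid
Base: 9 in x 11.3 in, Height h = 4 in
Formula: V = (1/3) * base_area * h
base_area = 9 * 11.3 = 101.7
base_area * h = 101.7 * 4 = 406.8
V = 406.8 / 3
V = 135.6
135.6 in^3


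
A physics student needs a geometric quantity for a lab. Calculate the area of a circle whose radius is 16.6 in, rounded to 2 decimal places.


Shape: circle
Radius r = 16.6 in
Formula: A = pi * r^2
r^2 = 16.6^2 = 275.56
A = pi * 275.56
A = 865.7
865.7 in^2


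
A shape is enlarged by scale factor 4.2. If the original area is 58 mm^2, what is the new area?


Linear scale factor k = 4.2
Original area = 58 mm^2
Rule: under a linear scaling by k, areas scale by k^2.
k^2 = 4.2^2 = 17.64
New area = 58 * 17.64
New area = 1023.12
1023.12 mm^2


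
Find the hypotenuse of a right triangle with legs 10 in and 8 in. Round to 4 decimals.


Shape: right triangle
Legs a = 10 in, b = 8 in
Formula: c = sqrt(a^2 + b^2)
a^2 = 100, b^2 = 64
a^2 + b^2 = 164
c = sqrt(164)
c = 12.8062
12.8062 in


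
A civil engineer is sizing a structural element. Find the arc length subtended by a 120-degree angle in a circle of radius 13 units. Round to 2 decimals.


Shape: circular arc
Radius r = 13 units, Angle = 120 degrees
Formula: L = (angle/360) * 2 * pi * r
2 * pi * r = 26 * pi
L = (120/360) * 26 * pi
L = 8.666667 * pi
L = 27.23
27.23 units


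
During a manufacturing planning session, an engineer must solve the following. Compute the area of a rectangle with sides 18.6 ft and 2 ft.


Shape: rectangle
Length l = 18.6 ft, Width w = 2 ft
Formula: A = l * w
A = 18.6 * 2
A = 37.2
37.2 ft^2


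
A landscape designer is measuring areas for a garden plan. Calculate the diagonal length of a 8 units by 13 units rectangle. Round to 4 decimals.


Shape: rectangle (diagonal via Pythagoras)
Sides: 8 units and 13 units
Formula: d = sqrt(l^2 + w^2)
l^2 = 64, w^2 = 169
l^2 + w^2 = 233
d = sqrt(233)
d = 15.2643
15.2643 units
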